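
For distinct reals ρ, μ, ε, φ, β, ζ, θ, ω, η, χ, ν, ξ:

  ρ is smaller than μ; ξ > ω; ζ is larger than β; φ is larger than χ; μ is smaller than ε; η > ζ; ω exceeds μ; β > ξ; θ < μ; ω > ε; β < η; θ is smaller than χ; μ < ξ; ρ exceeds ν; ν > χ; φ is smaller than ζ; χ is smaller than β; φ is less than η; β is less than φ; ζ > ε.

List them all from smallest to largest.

Nothing is placed below θ, so it is least; from there θ < χ; χ < ν; ν < ρ; ρ < μ; μ < ε; ε < ω; ω < ξ; ξ < β; β < φ; φ < ζ; ζ < η, each given directly.

θ < χ < ν < ρ < μ < ε < ω < ξ < β < φ < ζ < η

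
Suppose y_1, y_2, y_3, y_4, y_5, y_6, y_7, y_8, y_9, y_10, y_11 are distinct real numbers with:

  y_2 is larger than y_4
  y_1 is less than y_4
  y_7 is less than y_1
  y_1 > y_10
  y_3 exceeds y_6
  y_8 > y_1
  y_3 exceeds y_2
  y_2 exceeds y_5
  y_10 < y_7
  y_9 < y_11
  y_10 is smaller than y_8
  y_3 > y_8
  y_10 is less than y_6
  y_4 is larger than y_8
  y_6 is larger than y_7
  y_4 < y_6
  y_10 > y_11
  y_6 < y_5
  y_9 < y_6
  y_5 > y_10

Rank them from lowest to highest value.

y_9 < y_11 < y_10 < y_7 < y_1 < y_8 < y_4 < y_6 < y_5 < y_2 < y_3

Each adjacent pair is fixed by a given relation: y_9 < y_11; y_11 < y_10; y_10 < y_7; y_7 < y_1; y_1 < y_8; y_8 < y_4; y_4 < y_6; y_6 < y_5; y_5 < y_2; y_2 < y_3. Chaining them end to end gives the full order.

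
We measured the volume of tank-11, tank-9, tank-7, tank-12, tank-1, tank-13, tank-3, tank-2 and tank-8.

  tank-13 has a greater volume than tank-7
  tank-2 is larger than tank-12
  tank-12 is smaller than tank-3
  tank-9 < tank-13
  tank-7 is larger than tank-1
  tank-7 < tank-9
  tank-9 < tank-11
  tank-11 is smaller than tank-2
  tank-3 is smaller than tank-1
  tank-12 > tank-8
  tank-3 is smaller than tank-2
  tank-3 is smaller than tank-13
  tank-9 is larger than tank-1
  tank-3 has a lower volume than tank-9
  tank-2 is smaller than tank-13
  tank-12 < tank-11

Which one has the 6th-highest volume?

tank-1

Piecing the relations together gives one ordering: tank-8 < tank-12 < tank-3 < tank-1 < tank-7 < tank-9 < tank-11 < tank-2 < tank-13.
The 6th largest is tank-1.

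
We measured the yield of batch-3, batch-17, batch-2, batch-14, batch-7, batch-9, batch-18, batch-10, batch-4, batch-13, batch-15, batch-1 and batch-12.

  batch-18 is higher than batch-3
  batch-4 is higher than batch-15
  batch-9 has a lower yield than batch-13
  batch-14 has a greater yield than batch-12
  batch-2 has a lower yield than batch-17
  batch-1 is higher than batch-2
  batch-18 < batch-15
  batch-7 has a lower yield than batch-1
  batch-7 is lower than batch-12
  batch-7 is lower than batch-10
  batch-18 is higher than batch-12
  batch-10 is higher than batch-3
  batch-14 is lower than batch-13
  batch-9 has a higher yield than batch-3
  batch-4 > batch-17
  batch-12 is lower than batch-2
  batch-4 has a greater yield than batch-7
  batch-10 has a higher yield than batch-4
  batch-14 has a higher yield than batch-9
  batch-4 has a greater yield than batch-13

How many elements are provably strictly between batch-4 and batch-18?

1

Chaining upward from batch-18 reaches: batch-15, batch-10.
Chaining downward from batch-4 reaches: batch-3, batch-7, batch-9, batch-12, batch-14, batch-2, batch-13, batch-17, batch-15.
Strictly between batch-18 and batch-4 are those in both lists: batch-15 — 1 element.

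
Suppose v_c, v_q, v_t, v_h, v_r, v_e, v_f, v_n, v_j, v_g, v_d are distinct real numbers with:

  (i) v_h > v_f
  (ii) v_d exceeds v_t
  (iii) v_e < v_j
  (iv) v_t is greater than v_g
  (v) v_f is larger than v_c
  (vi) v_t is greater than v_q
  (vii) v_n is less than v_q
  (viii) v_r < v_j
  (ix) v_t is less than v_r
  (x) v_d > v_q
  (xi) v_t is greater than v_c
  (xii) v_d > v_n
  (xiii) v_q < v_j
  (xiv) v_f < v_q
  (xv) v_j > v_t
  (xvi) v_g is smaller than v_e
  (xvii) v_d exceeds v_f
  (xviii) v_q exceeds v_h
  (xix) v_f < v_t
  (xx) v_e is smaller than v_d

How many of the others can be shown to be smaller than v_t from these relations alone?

Directly below v_t: v_g, v_c, v_f, v_q.
One step further: v_n, v_h (6 so far).
Nothing else is reachable below v_t; 6 in all.

6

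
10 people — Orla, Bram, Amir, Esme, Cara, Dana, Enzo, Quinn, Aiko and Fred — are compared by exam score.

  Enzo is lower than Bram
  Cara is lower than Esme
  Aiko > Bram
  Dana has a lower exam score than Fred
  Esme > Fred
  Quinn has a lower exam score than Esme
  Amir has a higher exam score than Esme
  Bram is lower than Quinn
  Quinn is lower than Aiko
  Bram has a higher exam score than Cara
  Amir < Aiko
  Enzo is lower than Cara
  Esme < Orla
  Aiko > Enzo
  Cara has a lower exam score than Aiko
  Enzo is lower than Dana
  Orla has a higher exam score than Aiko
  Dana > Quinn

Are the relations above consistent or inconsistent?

The single ordering Enzo < Cara < Bram < Quinn < Dana < Fred < Esme < Amir < Aiko < Orla satisfies every listed relation, so no contradiction arises.

consistent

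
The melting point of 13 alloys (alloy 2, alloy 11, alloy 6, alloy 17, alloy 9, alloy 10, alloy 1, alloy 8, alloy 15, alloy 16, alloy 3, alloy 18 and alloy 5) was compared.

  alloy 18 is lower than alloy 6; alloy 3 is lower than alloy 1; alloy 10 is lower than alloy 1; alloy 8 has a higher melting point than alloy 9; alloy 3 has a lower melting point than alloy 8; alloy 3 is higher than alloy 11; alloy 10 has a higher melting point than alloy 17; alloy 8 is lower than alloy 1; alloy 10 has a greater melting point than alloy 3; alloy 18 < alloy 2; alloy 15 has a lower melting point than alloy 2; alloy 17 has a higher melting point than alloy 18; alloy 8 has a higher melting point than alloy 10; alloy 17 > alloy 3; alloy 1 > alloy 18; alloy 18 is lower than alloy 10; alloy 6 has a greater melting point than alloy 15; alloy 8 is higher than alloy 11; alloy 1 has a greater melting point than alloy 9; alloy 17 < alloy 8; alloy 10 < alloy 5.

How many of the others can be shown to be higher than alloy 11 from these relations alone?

6

Directly above alloy 11: alloy 3, alloy 8.
One step further: alloy 17, alloy 10, alloy 1 (5 so far).
One step further: alloy 5 (6 so far).
No other element is forced above alloy 11 by the given relations, so the count is 6.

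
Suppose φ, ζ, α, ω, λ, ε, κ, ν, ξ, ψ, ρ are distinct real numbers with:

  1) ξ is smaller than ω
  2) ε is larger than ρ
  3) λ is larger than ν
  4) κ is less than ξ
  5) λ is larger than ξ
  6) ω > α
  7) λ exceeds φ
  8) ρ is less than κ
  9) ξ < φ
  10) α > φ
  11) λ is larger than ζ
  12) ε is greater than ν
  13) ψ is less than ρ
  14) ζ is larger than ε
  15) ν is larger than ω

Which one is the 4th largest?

ν

Chaining the given pairs: ψ < ρ < κ < ξ < φ < α < ω < ν < ε < ζ < λ.
The 4th largest is ν.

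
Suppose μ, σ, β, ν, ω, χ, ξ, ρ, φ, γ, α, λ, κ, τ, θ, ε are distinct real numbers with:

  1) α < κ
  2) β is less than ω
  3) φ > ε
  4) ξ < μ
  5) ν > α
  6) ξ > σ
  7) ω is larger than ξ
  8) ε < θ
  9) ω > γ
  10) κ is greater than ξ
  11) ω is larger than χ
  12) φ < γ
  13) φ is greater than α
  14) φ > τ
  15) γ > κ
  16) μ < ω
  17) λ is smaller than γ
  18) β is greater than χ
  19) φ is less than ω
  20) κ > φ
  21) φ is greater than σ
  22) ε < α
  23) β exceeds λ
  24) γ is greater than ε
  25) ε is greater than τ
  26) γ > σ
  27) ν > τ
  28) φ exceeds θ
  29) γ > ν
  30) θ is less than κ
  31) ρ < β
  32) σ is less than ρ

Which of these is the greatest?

σ is not greatest since σ < φ; τ is not greatest since τ < ν; ε is not greatest since ε < φ; ξ is not greatest since ξ < ω; α is not greatest since α < ν; μ is not greatest since μ < ω; θ is not greatest since θ < κ; ρ is not greatest since ρ < β; φ is not greatest since φ < ω; ν is not greatest since ν < γ; λ is not greatest since λ < β; κ is not greatest since κ < γ; χ is not greatest since χ < ω; γ is not greatest since γ < ω; β is not greatest since β < ω.
Only ω has nothing above it, so ω is the greatest.

ω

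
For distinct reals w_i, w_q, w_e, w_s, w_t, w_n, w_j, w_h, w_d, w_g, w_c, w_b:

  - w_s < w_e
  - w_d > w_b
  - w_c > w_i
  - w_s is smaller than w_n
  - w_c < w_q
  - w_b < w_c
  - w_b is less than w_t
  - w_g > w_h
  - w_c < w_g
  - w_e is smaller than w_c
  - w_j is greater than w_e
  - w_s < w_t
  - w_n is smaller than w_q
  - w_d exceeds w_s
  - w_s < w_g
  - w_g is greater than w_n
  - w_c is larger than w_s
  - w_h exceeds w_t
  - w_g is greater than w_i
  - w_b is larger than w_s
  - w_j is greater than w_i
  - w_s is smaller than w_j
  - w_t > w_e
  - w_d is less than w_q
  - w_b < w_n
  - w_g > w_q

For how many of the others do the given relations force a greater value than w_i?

Directly above w_i: w_c, w_j, w_g.
One step further: w_q (4 so far).
No other element is forced above w_i by the given relations, so the count is 4.

4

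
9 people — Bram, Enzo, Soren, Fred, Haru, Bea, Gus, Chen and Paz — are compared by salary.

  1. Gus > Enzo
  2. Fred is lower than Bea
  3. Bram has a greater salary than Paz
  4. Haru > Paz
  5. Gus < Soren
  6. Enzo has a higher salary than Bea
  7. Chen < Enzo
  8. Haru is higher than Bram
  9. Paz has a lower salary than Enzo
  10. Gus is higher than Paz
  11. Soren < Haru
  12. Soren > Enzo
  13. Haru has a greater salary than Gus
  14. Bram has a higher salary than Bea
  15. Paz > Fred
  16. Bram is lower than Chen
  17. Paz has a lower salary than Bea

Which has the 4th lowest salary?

Chaining the given pairs: Fred < Paz < Bea < Bram < Chen < Enzo < Gus < Soren < Haru.
Counting 4 from the smallest end gives Bram.

Bram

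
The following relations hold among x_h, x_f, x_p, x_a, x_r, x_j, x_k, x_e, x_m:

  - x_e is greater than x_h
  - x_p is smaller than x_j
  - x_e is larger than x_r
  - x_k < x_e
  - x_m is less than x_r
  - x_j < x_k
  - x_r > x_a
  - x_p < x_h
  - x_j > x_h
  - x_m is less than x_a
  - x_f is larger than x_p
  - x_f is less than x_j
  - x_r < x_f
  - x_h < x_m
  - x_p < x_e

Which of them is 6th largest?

x_a

Chaining the given pairs: x_p < x_h < x_m < x_a < x_r < x_f < x_j < x_k < x_e.
The 6th largest is x_a.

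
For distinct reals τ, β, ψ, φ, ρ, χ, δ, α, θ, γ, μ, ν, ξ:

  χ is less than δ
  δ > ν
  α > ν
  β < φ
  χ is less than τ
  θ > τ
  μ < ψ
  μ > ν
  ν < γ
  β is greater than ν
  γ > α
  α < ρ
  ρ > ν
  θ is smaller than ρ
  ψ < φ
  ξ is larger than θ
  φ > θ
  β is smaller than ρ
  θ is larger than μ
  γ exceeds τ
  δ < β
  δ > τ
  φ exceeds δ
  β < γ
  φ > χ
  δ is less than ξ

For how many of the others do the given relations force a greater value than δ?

Directly above δ: β, φ, ξ.
One step further: γ, ρ (5 so far).
Nothing else is reachable above δ; 5 in all.

5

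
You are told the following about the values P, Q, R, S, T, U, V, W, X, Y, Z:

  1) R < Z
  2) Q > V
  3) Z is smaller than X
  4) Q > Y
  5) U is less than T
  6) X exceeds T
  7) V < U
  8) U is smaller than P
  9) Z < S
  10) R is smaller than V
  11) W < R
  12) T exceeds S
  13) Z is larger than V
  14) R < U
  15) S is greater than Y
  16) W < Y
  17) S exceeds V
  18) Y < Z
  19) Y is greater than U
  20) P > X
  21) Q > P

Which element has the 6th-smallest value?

Piecing the relations together gives one ordering: W < R < V < U < Y < Z < S < T < X < P < Q.
The 6th smallest is Z.

Z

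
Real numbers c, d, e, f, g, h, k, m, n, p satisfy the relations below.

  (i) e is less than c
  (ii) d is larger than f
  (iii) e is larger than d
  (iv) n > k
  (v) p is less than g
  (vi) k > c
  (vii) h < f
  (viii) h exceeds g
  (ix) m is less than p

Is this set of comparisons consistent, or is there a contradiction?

consistent

The single ordering m < p < g < h < f < d < e < c < k < n satisfies every listed relation, so no contradiction arises.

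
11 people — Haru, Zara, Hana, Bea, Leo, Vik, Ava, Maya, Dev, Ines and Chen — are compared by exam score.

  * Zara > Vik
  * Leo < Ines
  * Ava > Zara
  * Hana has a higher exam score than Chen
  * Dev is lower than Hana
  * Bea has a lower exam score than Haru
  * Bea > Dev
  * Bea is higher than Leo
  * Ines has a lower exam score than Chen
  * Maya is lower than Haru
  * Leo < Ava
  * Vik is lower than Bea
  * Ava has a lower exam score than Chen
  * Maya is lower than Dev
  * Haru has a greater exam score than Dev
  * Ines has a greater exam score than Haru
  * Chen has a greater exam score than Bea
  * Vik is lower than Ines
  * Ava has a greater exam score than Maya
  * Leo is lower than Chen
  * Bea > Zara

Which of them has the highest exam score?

Chaining downward from Hana: directly below it, Dev, Chen; then Maya, Leo, Ava, Bea, Ines; then Vik, Zara, Haru.
That covers every other element, and nothing is given above Hana, so Hana is the highest exam score.

Hana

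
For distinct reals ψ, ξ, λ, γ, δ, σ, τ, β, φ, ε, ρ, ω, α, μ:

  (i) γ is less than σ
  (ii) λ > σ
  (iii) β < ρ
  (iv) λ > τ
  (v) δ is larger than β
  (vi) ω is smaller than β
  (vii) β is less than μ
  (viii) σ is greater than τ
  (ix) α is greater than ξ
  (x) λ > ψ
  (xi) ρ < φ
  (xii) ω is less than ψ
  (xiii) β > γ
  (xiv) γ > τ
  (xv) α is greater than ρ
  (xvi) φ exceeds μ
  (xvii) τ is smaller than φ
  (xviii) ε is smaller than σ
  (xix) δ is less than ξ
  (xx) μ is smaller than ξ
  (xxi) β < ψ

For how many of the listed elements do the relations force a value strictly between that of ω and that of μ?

1

The relations place ω below μ. An element lies strictly between them when it is forced above ω and also forced below μ.
Above ω: {β, δ, ρ, ψ, λ, ξ, α, φ}. Below μ: {τ, γ, β}.
Intersection: {β} — 1.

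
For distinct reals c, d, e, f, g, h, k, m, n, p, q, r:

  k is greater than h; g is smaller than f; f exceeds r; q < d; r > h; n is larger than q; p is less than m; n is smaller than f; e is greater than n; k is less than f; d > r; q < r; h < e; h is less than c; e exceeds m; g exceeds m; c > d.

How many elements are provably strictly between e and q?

The relations place q below e. An element lies strictly between them when it is forced above q and also forced below e.
Above q: {n, r, d, c, f}. Below e: {h, p, m, n}.
Intersection: {n} — 1.

1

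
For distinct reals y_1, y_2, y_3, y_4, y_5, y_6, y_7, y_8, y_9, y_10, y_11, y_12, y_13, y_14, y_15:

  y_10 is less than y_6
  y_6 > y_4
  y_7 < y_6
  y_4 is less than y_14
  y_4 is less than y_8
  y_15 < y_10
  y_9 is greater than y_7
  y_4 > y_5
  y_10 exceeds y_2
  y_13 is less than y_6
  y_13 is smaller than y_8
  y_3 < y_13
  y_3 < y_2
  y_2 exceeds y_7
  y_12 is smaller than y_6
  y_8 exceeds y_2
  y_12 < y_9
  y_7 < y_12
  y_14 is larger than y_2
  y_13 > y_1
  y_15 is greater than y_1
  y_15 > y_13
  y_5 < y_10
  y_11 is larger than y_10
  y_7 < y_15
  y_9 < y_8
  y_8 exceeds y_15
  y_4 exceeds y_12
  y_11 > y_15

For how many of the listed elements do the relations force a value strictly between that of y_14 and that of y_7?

3

The relations place y_7 below y_14. An element lies strictly between them when it is forced above y_7 and also forced below y_14.
Above y_7: {y_12, y_4, y_2, y_15, y_9, y_10, y_11, y_6, y_8}. Below y_14: {y_5, y_3, y_12, y_4, y_2}.
Intersection: {y_12, y_4, y_2} — 3.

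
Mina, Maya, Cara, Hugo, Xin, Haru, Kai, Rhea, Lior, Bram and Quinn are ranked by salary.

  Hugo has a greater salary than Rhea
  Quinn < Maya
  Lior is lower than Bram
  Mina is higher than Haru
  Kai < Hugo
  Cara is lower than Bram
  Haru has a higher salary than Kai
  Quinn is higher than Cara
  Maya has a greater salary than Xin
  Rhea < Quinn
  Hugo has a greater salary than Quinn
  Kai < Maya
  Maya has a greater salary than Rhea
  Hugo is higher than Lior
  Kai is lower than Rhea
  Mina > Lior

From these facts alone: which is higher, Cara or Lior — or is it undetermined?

Following every chain through Lior: above Lior we get Mina, Bram, Hugo.
Cara is not reached, and no chain runs the other way from Cara to Lior.
So the given relations leave the order of Lior and Cara undetermined.

undetermined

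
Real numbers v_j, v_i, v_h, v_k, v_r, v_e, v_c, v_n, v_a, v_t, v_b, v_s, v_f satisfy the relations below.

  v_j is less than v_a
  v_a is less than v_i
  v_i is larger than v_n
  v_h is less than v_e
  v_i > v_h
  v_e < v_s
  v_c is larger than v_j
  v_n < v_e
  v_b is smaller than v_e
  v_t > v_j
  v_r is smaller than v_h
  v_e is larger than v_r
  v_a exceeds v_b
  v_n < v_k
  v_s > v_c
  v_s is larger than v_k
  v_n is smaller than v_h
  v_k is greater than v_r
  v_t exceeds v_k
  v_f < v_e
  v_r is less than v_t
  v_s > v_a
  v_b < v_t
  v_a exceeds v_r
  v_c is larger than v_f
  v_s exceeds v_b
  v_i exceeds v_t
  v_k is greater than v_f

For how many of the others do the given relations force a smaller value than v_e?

5

The elements the relations force below v_e are v_r, v_b, v_n, v_f, v_h — no chain reaches any other.
That is 5.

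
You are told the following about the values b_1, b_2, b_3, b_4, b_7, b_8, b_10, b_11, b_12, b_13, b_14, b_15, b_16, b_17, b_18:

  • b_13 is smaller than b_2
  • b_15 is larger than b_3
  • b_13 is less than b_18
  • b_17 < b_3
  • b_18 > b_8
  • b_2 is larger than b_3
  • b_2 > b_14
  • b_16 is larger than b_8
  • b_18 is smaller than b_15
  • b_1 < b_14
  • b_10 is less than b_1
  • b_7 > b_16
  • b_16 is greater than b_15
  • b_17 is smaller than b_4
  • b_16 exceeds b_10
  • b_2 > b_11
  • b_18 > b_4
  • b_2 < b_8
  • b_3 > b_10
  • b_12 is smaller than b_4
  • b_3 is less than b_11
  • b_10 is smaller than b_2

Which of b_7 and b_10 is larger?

The relevant relations are b_10 < b_3; b_3 < b_11; b_11 < b_2; b_2 < b_8; b_8 < b_18; b_18 < b_15; b_15 < b_16; b_16 < b_7.
Together: b_10 < b_3 < b_11 < b_2 < b_8 < b_18 < b_15 < b_16 < b_7.
So b_10 < b_7; b_7 is the larger of the two.

b_7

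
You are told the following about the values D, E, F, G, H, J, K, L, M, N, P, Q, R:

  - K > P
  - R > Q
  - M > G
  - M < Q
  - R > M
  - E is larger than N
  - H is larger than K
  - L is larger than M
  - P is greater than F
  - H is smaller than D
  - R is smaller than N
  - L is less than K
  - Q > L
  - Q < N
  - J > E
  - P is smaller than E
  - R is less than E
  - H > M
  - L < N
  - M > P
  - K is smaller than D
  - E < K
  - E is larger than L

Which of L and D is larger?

Link the given pairs in sequence: L < Q; Q < R; R < N; N < E; E < K; K < H; H < D.
Together: L < Q < R < N < E < K < H < D.
So L < D; D is the larger of the two.

D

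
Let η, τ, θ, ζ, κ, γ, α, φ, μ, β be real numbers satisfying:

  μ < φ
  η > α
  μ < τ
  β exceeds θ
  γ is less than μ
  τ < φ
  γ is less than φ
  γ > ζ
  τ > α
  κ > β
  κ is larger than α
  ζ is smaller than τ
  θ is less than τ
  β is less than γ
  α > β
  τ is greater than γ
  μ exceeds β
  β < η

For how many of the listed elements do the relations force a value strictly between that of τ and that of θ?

4

Chaining upward from θ reaches: β, γ, α, μ, φ, η, κ.
Chaining downward from τ reaches: ζ, β, γ, α, μ.
Strictly between θ and τ are those in both lists: β, γ, α, μ — 4 elements.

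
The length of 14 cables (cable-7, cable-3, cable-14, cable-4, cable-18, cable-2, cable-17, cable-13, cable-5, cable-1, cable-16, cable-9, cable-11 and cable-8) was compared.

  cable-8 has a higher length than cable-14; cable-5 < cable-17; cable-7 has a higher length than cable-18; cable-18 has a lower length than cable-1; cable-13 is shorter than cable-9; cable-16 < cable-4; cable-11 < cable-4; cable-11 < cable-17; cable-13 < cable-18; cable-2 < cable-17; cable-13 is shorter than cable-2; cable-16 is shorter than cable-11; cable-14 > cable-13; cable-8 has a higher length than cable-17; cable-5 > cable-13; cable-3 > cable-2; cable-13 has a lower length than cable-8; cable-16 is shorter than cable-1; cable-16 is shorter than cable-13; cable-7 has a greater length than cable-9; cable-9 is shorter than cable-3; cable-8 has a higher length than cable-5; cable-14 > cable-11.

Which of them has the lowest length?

Chaining upward from cable-16: directly above it, cable-13, cable-11, cable-4, cable-1; then cable-2, cable-9, cable-14, cable-5, cable-18, cable-17, cable-8; then cable-7, cable-3.
That covers every other element, and nothing is given below cable-16, so cable-16 is the lowest length.

cable-16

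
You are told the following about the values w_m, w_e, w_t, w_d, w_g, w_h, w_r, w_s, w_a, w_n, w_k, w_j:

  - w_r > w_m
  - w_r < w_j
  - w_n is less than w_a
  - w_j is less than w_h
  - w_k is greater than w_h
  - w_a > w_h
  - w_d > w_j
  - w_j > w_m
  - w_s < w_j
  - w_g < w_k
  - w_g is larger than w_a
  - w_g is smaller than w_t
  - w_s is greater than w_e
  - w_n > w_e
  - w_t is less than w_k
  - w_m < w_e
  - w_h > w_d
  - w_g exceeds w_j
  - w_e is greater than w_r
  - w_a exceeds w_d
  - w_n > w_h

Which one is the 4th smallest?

w_s

The consecutive relations fix a unique order: w_m < w_r < w_e < w_s < w_j < w_d < w_h < w_n < w_a < w_g < w_t < w_k.
Counting 4 from the smallest end gives w_s.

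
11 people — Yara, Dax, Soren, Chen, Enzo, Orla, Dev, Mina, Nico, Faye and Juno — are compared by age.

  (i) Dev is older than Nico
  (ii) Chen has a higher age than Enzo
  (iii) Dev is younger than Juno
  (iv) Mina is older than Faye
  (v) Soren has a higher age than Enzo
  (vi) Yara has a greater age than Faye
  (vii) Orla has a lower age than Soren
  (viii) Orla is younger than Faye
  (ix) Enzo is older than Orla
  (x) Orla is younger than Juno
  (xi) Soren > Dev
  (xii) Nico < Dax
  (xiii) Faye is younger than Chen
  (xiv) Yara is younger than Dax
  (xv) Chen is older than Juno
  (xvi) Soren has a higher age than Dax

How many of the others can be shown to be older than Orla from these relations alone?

The elements the relations force above Orla are Faye, Yara, Dax, Juno, Enzo, Soren, Mina, Chen — no chain reaches any other.
That is 8.

8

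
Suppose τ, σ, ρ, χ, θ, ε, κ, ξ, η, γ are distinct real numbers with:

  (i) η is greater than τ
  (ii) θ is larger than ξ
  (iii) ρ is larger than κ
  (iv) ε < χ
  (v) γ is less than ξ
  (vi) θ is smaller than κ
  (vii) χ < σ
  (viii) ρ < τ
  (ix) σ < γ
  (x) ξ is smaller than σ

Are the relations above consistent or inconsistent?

inconsistent

Chaining the given relations yields σ < γ < ξ, so σ < ξ. But one relation states ξ < σ. These cannot both hold.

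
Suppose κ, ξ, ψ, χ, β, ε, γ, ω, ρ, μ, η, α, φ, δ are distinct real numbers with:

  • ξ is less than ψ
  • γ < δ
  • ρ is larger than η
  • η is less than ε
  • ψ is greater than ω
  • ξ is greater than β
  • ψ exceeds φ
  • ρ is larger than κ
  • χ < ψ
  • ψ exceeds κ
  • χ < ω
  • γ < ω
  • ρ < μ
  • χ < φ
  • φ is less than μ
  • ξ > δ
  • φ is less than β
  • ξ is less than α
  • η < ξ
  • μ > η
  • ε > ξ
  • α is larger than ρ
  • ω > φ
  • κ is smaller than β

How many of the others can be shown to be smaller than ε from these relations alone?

8

Directly below ε: η, ξ.
One step further: δ, β (4 so far).
One step further: γ, κ, φ (7 so far).
One step further: χ (8 so far).
No other element is forced below ε by the given relations, so the count is 8.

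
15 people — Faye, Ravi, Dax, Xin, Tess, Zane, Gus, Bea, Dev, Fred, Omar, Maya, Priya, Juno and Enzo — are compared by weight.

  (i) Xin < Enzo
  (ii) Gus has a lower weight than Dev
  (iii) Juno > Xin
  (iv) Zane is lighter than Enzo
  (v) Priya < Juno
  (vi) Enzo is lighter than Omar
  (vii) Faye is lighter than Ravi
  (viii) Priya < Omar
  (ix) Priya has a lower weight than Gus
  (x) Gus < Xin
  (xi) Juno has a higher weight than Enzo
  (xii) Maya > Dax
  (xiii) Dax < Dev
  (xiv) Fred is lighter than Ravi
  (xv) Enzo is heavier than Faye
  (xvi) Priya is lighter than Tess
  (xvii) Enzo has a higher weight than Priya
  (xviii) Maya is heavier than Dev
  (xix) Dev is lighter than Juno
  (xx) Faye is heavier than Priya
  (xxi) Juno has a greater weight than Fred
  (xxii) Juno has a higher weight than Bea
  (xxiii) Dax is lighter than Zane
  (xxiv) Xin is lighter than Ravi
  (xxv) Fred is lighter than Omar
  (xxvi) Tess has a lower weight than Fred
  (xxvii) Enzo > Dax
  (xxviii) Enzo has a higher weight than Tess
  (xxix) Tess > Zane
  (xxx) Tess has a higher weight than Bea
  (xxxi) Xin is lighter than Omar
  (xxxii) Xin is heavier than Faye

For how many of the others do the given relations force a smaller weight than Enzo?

8

From Enzo the given relations immediately reach Priya, Dax, Zane, Tess, Faye, Xin.
From those, Bea, Gus — 8 in total.
Nothing else is reachable below Enzo; 8 in all.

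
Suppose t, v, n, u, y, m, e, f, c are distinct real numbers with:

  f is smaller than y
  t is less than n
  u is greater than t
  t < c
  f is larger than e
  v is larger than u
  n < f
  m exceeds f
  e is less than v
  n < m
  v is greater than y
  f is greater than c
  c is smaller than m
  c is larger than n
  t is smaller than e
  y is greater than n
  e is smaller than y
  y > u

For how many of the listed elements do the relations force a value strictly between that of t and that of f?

The relations place t below f. An element lies strictly between them when it is forced above t and also forced below f.
Above t: {n, c, e, u, y, m, v}. Below f: {n, c, e}.
Intersection: {n, c, e} — 3.

3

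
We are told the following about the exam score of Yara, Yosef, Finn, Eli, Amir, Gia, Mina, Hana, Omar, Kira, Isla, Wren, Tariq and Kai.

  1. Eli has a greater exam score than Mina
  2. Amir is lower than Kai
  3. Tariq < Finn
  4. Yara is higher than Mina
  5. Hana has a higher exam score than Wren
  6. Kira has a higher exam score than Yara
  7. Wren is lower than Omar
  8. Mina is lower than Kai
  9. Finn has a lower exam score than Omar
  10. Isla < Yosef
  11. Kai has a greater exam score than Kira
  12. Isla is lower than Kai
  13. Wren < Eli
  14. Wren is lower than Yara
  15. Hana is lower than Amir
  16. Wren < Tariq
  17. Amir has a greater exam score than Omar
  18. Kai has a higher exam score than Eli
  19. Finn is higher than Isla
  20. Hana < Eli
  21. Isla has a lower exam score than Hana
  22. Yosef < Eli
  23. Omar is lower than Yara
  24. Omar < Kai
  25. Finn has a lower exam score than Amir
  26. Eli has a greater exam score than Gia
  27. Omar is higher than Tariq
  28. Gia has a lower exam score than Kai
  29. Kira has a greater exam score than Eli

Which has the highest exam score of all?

Kai

Chaining downward from Kai: directly below it, Isla, Mina, Omar, Gia, Amir, Eli, Kira; then Wren, Tariq, Hana, Finn, Yosef, Yara.
That covers every other element, and nothing is given above Kai, so Kai is the highest exam score.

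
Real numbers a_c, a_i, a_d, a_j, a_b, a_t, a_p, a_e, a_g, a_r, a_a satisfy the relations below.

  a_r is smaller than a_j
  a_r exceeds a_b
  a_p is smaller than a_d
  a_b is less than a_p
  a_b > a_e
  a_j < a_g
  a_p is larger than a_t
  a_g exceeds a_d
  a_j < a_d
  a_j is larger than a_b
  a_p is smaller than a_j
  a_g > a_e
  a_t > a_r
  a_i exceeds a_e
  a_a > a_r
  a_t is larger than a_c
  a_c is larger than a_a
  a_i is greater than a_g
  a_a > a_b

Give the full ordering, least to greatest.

a_e < a_b < a_r < a_a < a_c < a_t < a_p < a_j < a_d < a_g < a_i

Nothing is placed below a_e, so it is least; from there a_e < a_b; a_b < a_r; a_r < a_a; a_a < a_c; a_c < a_t; a_t < a_p; a_p < a_j; a_j < a_d; a_d < a_g; a_g < a_i, each given directly.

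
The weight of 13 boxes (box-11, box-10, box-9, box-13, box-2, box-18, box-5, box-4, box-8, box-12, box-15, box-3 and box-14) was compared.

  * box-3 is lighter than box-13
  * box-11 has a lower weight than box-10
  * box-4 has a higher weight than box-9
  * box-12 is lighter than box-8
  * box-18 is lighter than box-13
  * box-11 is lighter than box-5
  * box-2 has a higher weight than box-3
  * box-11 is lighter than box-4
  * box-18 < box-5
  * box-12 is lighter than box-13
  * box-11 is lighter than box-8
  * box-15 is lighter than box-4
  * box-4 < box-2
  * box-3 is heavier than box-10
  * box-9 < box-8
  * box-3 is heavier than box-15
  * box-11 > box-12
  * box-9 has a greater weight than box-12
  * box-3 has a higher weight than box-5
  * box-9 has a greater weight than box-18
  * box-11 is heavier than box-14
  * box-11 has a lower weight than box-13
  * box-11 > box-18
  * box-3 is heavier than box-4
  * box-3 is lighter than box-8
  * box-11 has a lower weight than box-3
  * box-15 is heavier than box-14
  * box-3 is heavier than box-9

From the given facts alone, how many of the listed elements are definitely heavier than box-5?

4

From box-5 the given relations immediately reach box-3.
From those, box-13, box-8, box-2 — 4 in total.
Nothing else is reachable above box-5; 4 in all.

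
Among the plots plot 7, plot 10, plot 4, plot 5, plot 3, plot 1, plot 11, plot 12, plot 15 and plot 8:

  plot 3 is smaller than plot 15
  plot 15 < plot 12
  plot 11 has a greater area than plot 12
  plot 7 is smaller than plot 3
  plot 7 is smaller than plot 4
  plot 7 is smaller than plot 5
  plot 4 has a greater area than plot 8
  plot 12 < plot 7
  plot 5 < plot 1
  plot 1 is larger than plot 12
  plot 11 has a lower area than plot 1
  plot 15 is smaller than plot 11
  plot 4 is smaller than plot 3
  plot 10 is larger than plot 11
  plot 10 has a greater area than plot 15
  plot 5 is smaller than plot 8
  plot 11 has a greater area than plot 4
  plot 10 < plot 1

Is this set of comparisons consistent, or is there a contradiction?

inconsistent

We have plot 15 < plot 12 stated directly, yet also plot 12 < plot 7 < plot 5 < plot 8 < plot 4 < plot 3 < plot 15 by chaining the others — so plot 12 < plot 15. Contradiction.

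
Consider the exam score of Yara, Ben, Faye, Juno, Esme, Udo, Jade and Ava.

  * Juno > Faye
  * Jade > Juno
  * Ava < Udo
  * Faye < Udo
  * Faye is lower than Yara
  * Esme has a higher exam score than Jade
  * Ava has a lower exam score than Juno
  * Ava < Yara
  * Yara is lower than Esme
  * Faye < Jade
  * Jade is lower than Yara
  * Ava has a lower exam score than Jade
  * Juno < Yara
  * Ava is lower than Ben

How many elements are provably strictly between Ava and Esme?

The relations place Ava below Esme. An element lies strictly between them when it is forced above Ava and also forced below Esme.
Above Ava: {Juno, Jade, Udo, Yara, Ben}. Below Esme: {Faye, Juno, Jade, Yara}.
Intersection: {Juno, Jade, Yara} — 3.

3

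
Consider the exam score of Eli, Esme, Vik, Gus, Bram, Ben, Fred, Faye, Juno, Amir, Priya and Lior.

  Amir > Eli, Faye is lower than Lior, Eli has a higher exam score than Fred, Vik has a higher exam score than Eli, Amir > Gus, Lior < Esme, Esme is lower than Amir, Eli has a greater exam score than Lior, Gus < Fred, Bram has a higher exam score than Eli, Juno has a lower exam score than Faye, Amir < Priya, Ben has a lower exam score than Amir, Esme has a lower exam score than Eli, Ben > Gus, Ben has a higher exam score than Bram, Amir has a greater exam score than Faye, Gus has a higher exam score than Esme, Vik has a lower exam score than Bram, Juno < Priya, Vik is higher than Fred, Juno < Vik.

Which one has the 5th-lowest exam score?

Gus

Piecing the relations together gives one ordering: Juno < Faye < Lior < Esme < Gus < Fred < Eli < Vik < Bram < Ben < Amir < Priya.
The 5th smallest is Gus.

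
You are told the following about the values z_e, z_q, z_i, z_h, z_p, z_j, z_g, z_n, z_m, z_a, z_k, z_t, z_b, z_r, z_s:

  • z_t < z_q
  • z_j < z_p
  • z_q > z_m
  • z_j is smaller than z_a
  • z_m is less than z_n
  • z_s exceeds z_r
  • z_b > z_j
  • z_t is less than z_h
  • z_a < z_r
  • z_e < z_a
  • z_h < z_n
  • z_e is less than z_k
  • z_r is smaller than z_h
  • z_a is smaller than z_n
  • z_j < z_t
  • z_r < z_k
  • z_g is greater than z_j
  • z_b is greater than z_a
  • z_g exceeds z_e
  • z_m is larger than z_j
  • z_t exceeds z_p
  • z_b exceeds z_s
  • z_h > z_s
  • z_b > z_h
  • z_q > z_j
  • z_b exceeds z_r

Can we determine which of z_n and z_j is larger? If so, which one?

z_n

Following the relations from z_j: z_j < z_a < z_r < z_h < z_n.
So z_n is larger.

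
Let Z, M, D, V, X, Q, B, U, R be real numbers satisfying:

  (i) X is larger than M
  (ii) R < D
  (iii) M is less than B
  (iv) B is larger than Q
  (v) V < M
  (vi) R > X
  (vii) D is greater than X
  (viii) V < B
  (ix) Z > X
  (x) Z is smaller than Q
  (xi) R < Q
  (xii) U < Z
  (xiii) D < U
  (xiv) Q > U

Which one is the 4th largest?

U

Piecing the relations together gives one ordering: V < M < X < R < D < U < Z < Q < B.
The 4th largest is U.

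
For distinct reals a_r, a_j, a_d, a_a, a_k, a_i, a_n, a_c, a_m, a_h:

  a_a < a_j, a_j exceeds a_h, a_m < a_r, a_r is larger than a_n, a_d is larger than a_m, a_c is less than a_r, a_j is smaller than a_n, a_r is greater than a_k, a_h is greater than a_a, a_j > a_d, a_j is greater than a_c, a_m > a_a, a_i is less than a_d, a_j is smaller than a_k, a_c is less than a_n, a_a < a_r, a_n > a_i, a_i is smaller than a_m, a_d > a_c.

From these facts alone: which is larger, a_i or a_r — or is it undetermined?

a_r

Link the given pairs in sequence: a_i < a_m; a_m < a_d; a_d < a_j; a_j < a_k; a_k < a_r.
Chaining these gives a_i < a_m < a_d < a_j < a_k < a_r.
So a_r is larger.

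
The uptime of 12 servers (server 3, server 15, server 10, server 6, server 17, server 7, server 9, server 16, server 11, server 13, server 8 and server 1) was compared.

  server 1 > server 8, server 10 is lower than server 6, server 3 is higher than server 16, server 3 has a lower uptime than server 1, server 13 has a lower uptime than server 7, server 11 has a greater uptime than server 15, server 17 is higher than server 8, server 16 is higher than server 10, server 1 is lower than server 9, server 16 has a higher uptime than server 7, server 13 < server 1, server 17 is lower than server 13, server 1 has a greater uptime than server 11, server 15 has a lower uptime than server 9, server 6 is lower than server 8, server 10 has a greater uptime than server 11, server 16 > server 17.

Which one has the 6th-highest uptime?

The consecutive relations fix a unique order: server 15 < server 11 < server 10 < server 6 < server 8 < server 17 < server 13 < server 7 < server 16 < server 3 < server 1 < server 9.
The 6th largest is server 13.

server 13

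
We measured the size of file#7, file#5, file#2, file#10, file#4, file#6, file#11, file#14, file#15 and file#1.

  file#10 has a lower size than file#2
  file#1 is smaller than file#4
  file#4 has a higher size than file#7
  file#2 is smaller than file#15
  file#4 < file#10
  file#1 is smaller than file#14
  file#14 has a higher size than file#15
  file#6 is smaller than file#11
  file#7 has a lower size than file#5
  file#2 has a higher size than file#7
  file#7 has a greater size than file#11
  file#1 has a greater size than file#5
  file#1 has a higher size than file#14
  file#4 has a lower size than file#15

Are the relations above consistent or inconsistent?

We have file#14 < file#1 stated directly, yet also file#1 < file#4 < file#10 < file#2 < file#15 < file#14 by chaining the others — so file#1 < file#14. Contradiction.

inconsistent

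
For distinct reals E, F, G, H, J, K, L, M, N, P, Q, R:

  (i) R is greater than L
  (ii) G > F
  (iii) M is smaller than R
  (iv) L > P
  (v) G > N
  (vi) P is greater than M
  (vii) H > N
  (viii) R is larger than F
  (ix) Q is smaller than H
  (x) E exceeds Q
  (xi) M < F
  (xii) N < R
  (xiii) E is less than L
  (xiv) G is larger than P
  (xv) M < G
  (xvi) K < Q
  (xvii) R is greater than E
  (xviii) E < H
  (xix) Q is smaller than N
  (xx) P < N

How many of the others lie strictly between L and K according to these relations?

Chaining upward from K reaches: Q, E, N, H, G, R.
Chaining downward from L reaches: M, Q, E, P.
Strictly between K and L are those in both lists: Q, E — 2 elements.

2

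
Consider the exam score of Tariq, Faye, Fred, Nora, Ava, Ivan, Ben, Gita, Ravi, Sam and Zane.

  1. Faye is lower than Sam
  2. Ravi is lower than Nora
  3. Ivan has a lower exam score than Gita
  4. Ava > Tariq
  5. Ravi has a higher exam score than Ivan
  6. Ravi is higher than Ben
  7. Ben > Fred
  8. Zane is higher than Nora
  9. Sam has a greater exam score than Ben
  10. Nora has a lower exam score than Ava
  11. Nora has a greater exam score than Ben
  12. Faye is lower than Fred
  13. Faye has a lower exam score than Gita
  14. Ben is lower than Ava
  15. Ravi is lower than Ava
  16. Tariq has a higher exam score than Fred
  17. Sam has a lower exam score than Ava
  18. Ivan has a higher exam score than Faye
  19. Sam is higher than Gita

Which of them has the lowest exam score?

Fred is not least since Faye < Fred; Ben is not least since Fred < Ben; Ivan is not least since Faye < Ivan; Ravi is not least since Ivan < Ravi; Nora is not least since Ben < Nora; Gita is not least since Ivan < Gita; Sam is not least since Faye < Sam; Tariq is not least since Fred < Tariq; Ava is not least since Ravi < Ava; Zane is not least since Nora < Zane.
Only Faye has nothing below it, so Faye is the lowest exam score.

Faye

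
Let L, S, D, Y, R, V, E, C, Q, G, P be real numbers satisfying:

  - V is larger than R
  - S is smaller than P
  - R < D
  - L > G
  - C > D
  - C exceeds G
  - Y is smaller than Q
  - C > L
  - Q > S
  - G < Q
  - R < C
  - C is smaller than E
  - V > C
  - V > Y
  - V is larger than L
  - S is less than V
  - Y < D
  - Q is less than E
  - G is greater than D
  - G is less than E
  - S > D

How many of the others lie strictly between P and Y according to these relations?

2

The relations place Y below P. An element lies strictly between them when it is forced above Y and also forced below P.
Above Y: {D, S, G, L, C, Q, E, V}. Below P: {R, D, S}.
Intersection: {D, S} — 2.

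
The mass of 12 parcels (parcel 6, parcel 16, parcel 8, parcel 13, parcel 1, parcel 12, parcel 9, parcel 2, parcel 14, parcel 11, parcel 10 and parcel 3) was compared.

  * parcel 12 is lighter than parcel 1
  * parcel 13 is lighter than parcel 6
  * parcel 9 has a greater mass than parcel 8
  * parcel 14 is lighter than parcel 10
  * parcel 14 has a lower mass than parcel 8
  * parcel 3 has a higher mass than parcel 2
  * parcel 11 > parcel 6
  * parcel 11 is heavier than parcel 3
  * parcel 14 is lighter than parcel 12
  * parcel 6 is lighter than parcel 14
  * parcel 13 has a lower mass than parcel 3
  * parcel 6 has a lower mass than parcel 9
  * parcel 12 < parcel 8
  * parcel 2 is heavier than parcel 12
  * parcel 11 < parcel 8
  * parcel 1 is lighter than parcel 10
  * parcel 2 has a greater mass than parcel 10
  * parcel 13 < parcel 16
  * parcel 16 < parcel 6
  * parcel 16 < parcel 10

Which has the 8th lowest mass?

Piecing the relations together gives one ordering: parcel 13 < parcel 16 < parcel 6 < parcel 14 < parcel 12 < parcel 1 < parcel 10 < parcel 2 < parcel 3 < parcel 11 < parcel 8 < parcel 9.
Counting 8 from the smallest end gives parcel 2.

parcel 2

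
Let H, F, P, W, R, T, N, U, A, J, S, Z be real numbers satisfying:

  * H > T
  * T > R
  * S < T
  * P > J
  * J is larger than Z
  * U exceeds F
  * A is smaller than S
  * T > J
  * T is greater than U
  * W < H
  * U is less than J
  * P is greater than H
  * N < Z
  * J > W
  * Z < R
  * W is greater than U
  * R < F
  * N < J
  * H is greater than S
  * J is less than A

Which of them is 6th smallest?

The consecutive relations fix a unique order: N < Z < R < F < U < W < J < A < S < T < H < P.
Counting 6 from the smallest end gives W.

W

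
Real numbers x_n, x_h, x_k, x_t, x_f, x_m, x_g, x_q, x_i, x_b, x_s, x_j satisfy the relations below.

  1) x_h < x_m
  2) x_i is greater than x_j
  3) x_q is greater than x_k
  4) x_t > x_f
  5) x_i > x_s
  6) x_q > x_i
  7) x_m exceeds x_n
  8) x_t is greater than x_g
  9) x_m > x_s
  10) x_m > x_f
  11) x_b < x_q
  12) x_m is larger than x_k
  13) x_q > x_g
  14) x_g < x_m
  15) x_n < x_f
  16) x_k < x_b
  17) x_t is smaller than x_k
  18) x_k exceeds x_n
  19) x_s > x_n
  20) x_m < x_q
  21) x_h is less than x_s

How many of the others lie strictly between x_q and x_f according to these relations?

4

The relations place x_f below x_q. An element lies strictly between them when it is forced above x_f and also forced below x_q.
Above x_f: {x_t, x_k, x_m, x_b}. Below x_q: {x_j, x_n, x_h, x_s, x_i, x_g, x_t, x_k, x_m, x_b}.
Intersection: {x_t, x_k, x_m, x_b} — 4.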